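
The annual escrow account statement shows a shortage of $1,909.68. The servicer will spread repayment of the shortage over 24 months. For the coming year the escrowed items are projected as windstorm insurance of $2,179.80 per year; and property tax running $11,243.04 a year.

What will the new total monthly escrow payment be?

Windstorm insurance = $2,179.80
Property tax = $11,243.04
Combined annual = $13,422.84
Per month = $13,422.84 ÷ 12 = $1,118.57
Shortage per month = $1,909.68 ÷ 24 = $79.57
New monthly escrow = $1,118.57 + $79.57 = $1,198.14

$1,198.14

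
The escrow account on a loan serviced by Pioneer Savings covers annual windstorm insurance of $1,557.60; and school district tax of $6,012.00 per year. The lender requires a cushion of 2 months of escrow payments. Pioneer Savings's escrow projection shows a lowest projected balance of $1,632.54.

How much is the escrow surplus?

Windstorm insurance = $1,557.60
School district tax = $6,012.00
Total annual escrow = $7,569.60
Monthly escrow = $7,569.60 / 12 = $630.80
Required reserve = 2 × $630.80 = $1,261.60
Surplus = $1,632.54 − $1,261.60 = $370.94

$370.94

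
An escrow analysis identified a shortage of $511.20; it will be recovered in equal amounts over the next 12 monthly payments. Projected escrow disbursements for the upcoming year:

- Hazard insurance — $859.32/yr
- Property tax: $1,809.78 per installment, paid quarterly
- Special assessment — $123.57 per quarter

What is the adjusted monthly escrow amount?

$758.66

Hazard insurance — $859.32 annually
Property tax — $1,809.78 × 4 = $7,239.12 annually
Special assessment — $123.57 × 4 = $494.28 annually
Yearly total = $8,592.72
Monthly escrow = $8,592.72 ÷ 12 = $716.06
Monthly shortage recovery: $511.20 ÷ 12 = $42.60
New monthly escrow = $716.06 + $42.60 = $758.66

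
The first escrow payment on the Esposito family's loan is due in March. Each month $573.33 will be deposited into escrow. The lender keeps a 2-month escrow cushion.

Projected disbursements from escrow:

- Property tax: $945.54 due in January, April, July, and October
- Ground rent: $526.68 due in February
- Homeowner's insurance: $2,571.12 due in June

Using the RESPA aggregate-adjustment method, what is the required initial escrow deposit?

Cushion = 2 × $573.33 = $1,146.66
Trial balance (start $0, +$573.33 each month, − disbursements):
  Mar: +$573.33 → $573.33
  Apr: +$573.33 − $945.54 → $201.12
  May: +$573.33 → $774.45
  Jun: +$573.33 − $2,571.12 → -$1,223.34
  Jul: +$573.33 − $945.54 → -$1,595.55
  Aug: +$573.33 → -$1,022.22
  Sep: +$573.33 → -$448.89
  Oct: +$573.33 − $945.54 → -$821.10
  Nov: +$573.33 → -$247.77
  Dec: +$573.33 → $325.56
  Jan: +$573.33 − $945.54 → -$46.65
  Feb: +$573.33 − $526.68 → $0.00
Lowest trial balance = -$1,595.55 (Jul)
Initial deposit = cushion − low point = $1,146.66 − (-$1,595.55) = $2,742.21

$2,742.21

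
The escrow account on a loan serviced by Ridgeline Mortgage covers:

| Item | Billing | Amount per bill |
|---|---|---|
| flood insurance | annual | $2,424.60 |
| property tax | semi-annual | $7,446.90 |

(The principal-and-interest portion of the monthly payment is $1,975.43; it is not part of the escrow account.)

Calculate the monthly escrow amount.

$1,443.20

Flood insurance — $2,424.60
Property tax — $7,446.90 × 2 = $14,893.80
Yearly total = $2,424.60 + $14,893.80 = $17,318.40
Per month = $17,318.40 ÷ 12 = $1,443.20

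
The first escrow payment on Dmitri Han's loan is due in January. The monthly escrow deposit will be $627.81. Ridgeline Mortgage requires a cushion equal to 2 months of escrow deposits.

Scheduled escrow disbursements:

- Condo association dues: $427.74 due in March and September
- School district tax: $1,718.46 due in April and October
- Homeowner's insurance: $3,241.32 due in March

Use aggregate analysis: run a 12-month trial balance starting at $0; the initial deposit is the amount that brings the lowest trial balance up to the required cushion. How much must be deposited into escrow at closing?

$4,131.90

Cushion = 2 × $627.81 = $1,255.62
Trial balance (start $0, +$627.81 each month, − disbursements):
  Jan: +$627.81 → $627.81
  Feb: +$627.81 → $1,255.62
  Mar: +$627.81 − $3,669.06 → -$1,785.63
  Apr: +$627.81 − $1,718.46 → -$2,876.28
  May: +$627.81 → -$2,248.47
  Jun: +$627.81 → -$1,620.66
  Jul: +$627.81 → -$992.85
  Aug: +$627.81 → -$365.04
  Sep: +$627.81 − $427.74 → -$164.97
  Oct: +$627.81 − $1,718.46 → -$1,255.62
  Nov: +$627.81 → -$627.81
  Dec: +$627.81 → $0.00
Lowest trial balance = -$2,876.28 (Apr)
Initial deposit = cushion − low point = $1,255.62 − (-$2,876.28) = $4,131.90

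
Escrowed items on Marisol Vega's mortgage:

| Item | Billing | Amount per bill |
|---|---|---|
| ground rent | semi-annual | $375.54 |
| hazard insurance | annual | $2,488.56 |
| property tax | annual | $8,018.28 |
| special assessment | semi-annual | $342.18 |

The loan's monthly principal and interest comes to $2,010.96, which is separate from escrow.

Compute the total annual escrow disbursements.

$11,942.28

Ground rent: $375.54 × 2 = $751.08/yr
Hazard insurance: $2,488.56/yr
Property tax: $8,018.28/yr
Special assessment: $342.18 × 2 = $684.36/yr
Yearly total = $751.08 + $2,488.56 + $8,018.28 + $684.36 = $11,942.28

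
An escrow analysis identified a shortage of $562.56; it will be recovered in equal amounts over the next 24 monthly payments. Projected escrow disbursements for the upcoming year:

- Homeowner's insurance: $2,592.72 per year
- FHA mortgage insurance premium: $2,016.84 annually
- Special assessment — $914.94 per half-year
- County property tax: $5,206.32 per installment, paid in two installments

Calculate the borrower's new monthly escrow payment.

Homeowner's insurance: $2,592.72 per year
FHA mortgage insurance premium: $2,016.84 per year
Special assessment: $914.94 × 2 = $1,829.88 per year
County property tax: $5,206.32 × 2 = $10,412.64 per year
Total annual escrow = $16,852.08
Monthly = $16,852.08 / 12 = $1,404.34
Shortage per month = $562.56 ÷ 24 = $23.44
New monthly escrow = $1,404.34 + $23.44 = $1,427.78

$1,427.78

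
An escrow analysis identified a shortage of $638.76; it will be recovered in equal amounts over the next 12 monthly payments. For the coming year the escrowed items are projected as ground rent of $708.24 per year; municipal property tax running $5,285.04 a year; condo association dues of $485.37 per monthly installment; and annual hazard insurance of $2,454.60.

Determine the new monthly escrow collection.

Ground rent — $708.24 annually
Municipal property tax — $5,285.04 annually
Condo association dues — $485.37 × 12 = $5,824.44 annually
Hazard insurance — $2,454.60 annually
Total annual escrow = $14,272.32
Per month = $14,272.32 / 12 = $1,189.36
Monthly shortage recovery: $638.76 / 12 = $53.23
Adjusted monthly = $1,189.36 + $53.23 = $1,242.59

$1,242.59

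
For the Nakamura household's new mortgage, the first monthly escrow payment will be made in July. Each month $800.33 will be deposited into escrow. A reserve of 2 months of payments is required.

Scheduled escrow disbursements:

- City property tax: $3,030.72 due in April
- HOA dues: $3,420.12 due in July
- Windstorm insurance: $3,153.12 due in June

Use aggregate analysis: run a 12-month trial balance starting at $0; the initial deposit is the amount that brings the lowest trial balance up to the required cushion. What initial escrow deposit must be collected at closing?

Cushion = 2 × $800.33 = $1,600.66
Trial balance (start $0, +$800.33 each month, − disbursements):
  Jul: +$800.33 − $3,420.12 → -$2,619.79
  Aug: +$800.33 → -$1,819.46
  Sep: +$800.33 → -$1,019.13
  Oct: +$800.33 → -$218.80
  Nov: +$800.33 → $581.53
  Dec: +$800.33 → $1,381.86
  Jan: +$800.33 → $2,182.19
  Feb: +$800.33 → $2,982.52
  Mar: +$800.33 → $3,782.85
  Apr: +$800.33 − $3,030.72 → $1,552.46
  May: +$800.33 → $2,352.79
  Jun: +$800.33 − $3,153.12 → $0.00
Lowest trial balance = -$2,619.79 (Jul)
Initial deposit = cushion − low point = $1,600.66 − (-$2,619.79) = $4,220.45

$4,220.45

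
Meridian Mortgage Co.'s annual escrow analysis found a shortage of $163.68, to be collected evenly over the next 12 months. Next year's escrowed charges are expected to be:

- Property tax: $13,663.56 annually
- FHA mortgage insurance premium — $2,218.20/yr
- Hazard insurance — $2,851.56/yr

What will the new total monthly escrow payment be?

Property tax: $13,663.56
FHA mortgage insurance premium: $2,218.20
Hazard insurance: $2,851.56
Total per year = $13,663.56 + $2,218.20 + $2,851.56 = $18,733.32
Per month = $18,733.32 ÷ 12 = $1,561.11
Monthly shortage recovery: $163.68 ÷ 12 = $13.64
Adjusted monthly = $1,561.11 + $13.64 = $1,574.75

$1,574.75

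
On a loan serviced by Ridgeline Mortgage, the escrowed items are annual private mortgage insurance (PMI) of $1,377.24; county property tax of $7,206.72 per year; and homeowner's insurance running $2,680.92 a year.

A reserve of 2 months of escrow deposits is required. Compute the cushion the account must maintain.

$1,877.48

Private mortgage insurance (PMI) = $1,377.24
County property tax = $7,206.72
Homeowner's insurance = $2,680.92
Combined annual = $11,264.88
Monthly = $11,264.88 / 12 = $938.74
Cushion = 2 × $938.74 = $1,877.48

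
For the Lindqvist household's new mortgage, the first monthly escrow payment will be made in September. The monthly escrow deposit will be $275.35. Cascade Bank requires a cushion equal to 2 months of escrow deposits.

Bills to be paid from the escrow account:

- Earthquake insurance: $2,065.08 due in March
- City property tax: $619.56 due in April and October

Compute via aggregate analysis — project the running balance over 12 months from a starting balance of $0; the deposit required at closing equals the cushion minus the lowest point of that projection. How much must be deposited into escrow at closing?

Cushion = 2 × $275.35 = $550.70
Trial balance (start $0, +$275.35 each month, − disbursements):
  Sep: +$275.35 → $275.35
  Oct: +$275.35 − $619.56 → -$68.86
  Nov: +$275.35 → $206.49
  Dec: +$275.35 → $481.84
  Jan: +$275.35 → $757.19
  Feb: +$275.35 → $1,032.54
  Mar: +$275.35 − $2,065.08 → -$757.19
  Apr: +$275.35 − $619.56 → -$1,101.40
  May: +$275.35 → -$826.05
  Jun: +$275.35 → -$550.70
  Jul: +$275.35 → -$275.35
  Aug: +$275.35 → $0.00
Lowest trial balance = -$1,101.40 (Apr)
Initial deposit = cushion − low point = $550.70 − (-$1,101.40) = $1,652.10

$1,652.10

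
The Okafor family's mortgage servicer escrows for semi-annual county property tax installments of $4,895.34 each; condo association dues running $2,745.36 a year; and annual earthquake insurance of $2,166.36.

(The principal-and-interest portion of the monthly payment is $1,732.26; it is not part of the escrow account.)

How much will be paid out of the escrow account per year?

County property tax — $4,895.34 × 2 = $9,790.68
Condo association dues — $2,745.36
Earthquake insurance — $2,166.36
Yearly total = $9,790.68 + $2,745.36 + $2,166.36 = $14,702.40

$14,702.40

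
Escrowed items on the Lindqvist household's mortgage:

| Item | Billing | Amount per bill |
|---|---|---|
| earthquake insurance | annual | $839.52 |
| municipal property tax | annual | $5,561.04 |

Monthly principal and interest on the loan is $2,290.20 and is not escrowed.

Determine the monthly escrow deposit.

Earthquake insurance: $839.52 per year
Municipal property tax: $5,561.04 per year
Combined annual = $6,400.56
Monthly escrow = $6,400.56 / 12 = $533.38

$533.38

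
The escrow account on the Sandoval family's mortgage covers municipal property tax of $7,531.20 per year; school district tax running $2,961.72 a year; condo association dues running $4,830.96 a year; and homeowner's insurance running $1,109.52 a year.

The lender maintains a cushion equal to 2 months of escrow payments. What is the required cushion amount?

Municipal property tax = $7,531.20 annually
School district tax = $2,961.72 annually
Condo association dues = $4,830.96 annually
Homeowner's insurance = $1,109.52 annually
Combined annual = $7,531.20 + $2,961.72 + $4,830.96 + $1,109.52 = $16,433.40
Monthly escrow = $16,433.40 ÷ 12 = $1,369.45
Required cushion = 2 × $1,369.45 = $2,738.90

$2,738.90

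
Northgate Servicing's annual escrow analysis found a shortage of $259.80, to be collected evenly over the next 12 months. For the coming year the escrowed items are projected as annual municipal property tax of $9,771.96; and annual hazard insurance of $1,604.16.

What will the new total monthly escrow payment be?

$969.66

Municipal property tax = $9,771.96/yr
Hazard insurance = $1,604.16/yr
Yearly total = $11,376.12
Base monthly escrow = $11,376.12 ÷ 12 = $948.01
Shortage per month = $259.80 / 12 = $21.65
Adjusted monthly = $948.01 + $21.65 = $969.66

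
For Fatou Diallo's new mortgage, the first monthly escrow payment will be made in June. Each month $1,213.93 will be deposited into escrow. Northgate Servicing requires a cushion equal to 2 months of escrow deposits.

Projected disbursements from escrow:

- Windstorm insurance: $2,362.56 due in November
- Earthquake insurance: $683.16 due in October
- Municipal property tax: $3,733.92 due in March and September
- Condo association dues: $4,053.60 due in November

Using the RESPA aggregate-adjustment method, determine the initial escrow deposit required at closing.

Cushion = 2 × $1,213.93 = $2,427.86
Trial balance (start $0, +$1,213.93 each month, − disbursements):
  Jun: +$1,213.93 → $1,213.93
  Jul: +$1,213.93 → $2,427.86
  Aug: +$1,213.93 → $3,641.79
  Sep: +$1,213.93 − $3,733.92 → $1,121.80
  Oct: +$1,213.93 − $683.16 → $1,652.57
  Nov: +$1,213.93 − $6,416.16 → -$3,549.66
  Dec: +$1,213.93 → -$2,335.73
  Jan: +$1,213.93 → -$1,121.80
  Feb: +$1,213.93 → $92.13
  Mar: +$1,213.93 − $3,733.92 → -$2,427.86
  Apr: +$1,213.93 → -$1,213.93
  May: +$1,213.93 → $0.00
Lowest trial balance = -$3,549.66 (Nov)
Initial deposit = cushion − low point = $2,427.86 − (-$3,549.66) = $5,977.52

$5,977.52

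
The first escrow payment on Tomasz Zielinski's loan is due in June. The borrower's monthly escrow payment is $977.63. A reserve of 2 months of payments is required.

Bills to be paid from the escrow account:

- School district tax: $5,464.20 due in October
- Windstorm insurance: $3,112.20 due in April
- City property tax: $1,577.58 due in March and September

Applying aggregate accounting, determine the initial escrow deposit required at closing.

$4,108.89

Cushion = 2 × $977.63 = $1,955.26
Trial balance (start $0, +$977.63 each month, − disbursements):
  Jun: +$977.63 → $977.63
  Jul: +$977.63 → $1,955.26
  Aug: +$977.63 → $2,932.89
  Sep: +$977.63 − $1,577.58 → $2,332.94
  Oct: +$977.63 − $5,464.20 → -$2,153.63
  Nov: +$977.63 → -$1,176.00
  Dec: +$977.63 → -$198.37
  Jan: +$977.63 → $779.26
  Feb: +$977.63 → $1,756.89
  Mar: +$977.63 − $1,577.58 → $1,156.94
  Apr: +$977.63 − $3,112.20 → -$977.63
  May: +$977.63 → $0.00
Lowest trial balance = -$2,153.63 (Oct)
Initial deposit = cushion − low point = $1,955.26 − (-$2,153.63) = $4,108.89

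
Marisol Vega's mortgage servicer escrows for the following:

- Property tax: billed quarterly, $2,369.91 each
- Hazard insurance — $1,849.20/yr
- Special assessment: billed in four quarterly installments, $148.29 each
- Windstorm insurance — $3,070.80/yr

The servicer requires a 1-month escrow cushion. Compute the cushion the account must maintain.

Property tax: $2,369.91 × 4 = $9,479.64
Hazard insurance: $1,849.20
Special assessment: $148.29 × 4 = $593.16
Windstorm insurance: $3,070.80
Total per year = $9,479.64 + $1,849.20 + $593.16 + $3,070.80 = $14,992.80
Per month = $14,992.80 ÷ 12 = $1,249.40
Cushion = 1 × $1,249.40 = $1,249.40

$1,249.40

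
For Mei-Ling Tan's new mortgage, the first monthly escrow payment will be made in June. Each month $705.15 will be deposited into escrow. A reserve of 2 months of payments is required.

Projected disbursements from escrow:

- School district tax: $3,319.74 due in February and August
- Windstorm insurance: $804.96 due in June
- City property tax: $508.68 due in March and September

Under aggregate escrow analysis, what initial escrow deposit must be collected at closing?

$3,419.55

Cushion = 2 × $705.15 = $1,410.30
Trial balance (start $0, +$705.15 each month, − disbursements):
  Jun: +$705.15 − $804.96 → -$99.81
  Jul: +$705.15 → $605.34
  Aug: +$705.15 − $3,319.74 → -$2,009.25
  Sep: +$705.15 − $508.68 → -$1,812.78
  Oct: +$705.15 → -$1,107.63
  Nov: +$705.15 → -$402.48
  Dec: +$705.15 → $302.67
  Jan: +$705.15 → $1,007.82
  Feb: +$705.15 − $3,319.74 → -$1,606.77
  Mar: +$705.15 − $508.68 → -$1,410.30
  Apr: +$705.15 → -$705.15
  May: +$705.15 → $0.00
Lowest trial balance = -$2,009.25 (Aug)
Initial deposit = cushion − low point = $1,410.30 − (-$2,009.25) = $3,419.55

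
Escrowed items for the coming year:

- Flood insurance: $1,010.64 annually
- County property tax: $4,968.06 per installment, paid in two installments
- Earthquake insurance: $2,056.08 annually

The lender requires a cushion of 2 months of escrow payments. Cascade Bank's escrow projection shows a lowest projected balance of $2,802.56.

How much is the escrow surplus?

Flood insurance = $1,010.64
County property tax = $4,968.06 × 2 = $9,936.12
Earthquake insurance = $2,056.08
Total per year = $1,010.64 + $9,936.12 + $2,056.08 = $13,002.84
Base monthly escrow = $13,002.84 / 12 = $1,083.57
Required cushion = 2 × $1,083.57 = $2,167.14
Surplus = $2,802.56 − $2,167.14 = $635.42

$635.42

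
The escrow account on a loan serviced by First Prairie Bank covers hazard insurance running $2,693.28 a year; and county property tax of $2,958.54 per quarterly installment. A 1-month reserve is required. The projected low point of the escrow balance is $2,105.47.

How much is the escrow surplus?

Hazard insurance — $2,693.28
County property tax — $2,958.54 × 4 = $11,834.16
Combined annual = $14,527.44
Base monthly escrow = $14,527.44 / 12 = $1,210.62
Required cushion = 1 × $1,210.62 = $1,210.62
Surplus = $2,105.47 − $1,210.62 = $894.85

$894.85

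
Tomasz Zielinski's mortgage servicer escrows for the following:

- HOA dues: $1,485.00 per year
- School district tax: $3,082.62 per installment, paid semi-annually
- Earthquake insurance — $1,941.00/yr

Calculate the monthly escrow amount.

HOA dues = $1,485.00/yr
School district tax = $3,082.62 × 2 = $6,165.24/yr
Earthquake insurance = $1,941.00/yr
Annual escrow total = $1,485.00 + $6,165.24 + $1,941.00 = $9,591.24
Monthly = $9,591.24 / 12 = $799.27

$799.27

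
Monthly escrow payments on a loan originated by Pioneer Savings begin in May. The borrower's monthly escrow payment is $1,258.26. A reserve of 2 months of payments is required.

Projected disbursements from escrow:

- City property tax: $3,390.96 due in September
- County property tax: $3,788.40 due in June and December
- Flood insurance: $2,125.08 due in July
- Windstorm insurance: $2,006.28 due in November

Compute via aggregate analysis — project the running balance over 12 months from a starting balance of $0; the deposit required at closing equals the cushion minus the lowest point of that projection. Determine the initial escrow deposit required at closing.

$7,549.56

Cushion = 2 × $1,258.26 = $2,516.52
Trial balance (start $0, +$1,258.26 each month, − disbursements):
  May: +$1,258.26 → $1,258.26
  Jun: +$1,258.26 − $3,788.40 → -$1,271.88
  Jul: +$1,258.26 − $2,125.08 → -$2,138.70
  Aug: +$1,258.26 → -$880.44
  Sep: +$1,258.26 − $3,390.96 → -$3,013.14
  Oct: +$1,258.26 → -$1,754.88
  Nov: +$1,258.26 − $2,006.28 → -$2,502.90
  Dec: +$1,258.26 − $3,788.40 → -$5,033.04
  Jan: +$1,258.26 → -$3,774.78
  Feb: +$1,258.26 → -$2,516.52
  Mar: +$1,258.26 → -$1,258.26
  Apr: +$1,258.26 → $0.00
Lowest trial balance = -$5,033.04 (Dec)
Initial deposit = cushion − low point = $2,516.52 − (-$5,033.04) = $7,549.56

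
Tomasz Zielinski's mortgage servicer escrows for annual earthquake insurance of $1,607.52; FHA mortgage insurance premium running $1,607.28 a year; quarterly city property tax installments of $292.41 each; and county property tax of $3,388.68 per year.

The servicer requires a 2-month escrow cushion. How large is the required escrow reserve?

Earthquake insurance = $1,607.52
FHA mortgage insurance premium = $1,607.28
City property tax = $292.41 × 4 = $1,169.64
County property tax = $3,388.68
Total annual escrow = $7,773.12
Per month = $7,773.12 / 12 = $647.76
Required cushion = 2 × $647.76 = $1,295.52

$1,295.52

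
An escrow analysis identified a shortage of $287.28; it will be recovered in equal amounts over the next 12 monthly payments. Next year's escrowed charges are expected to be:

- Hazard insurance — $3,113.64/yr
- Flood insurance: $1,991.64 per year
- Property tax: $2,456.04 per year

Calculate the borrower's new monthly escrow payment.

$654.05

Hazard insurance = $3,113.64 annually
Flood insurance = $1,991.64 annually
Property tax = $2,456.04 annually
Yearly total = $7,561.32
Monthly escrow = $7,561.32 ÷ 12 = $630.11
Monthly shortage recovery: $287.28 ÷ 12 = $23.94
Adjusted monthly = $630.11 + $23.94 = $654.05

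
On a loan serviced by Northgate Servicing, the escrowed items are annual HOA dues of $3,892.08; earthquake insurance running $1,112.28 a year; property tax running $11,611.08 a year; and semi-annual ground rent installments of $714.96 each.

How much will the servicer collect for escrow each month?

HOA dues — $3,892.08 per year
Earthquake insurance — $1,112.28 per year
Property tax — $11,611.08 per year
Ground rent — $714.96 × 2 = $1,429.92 per year
Total per year = $18,045.36
Monthly = $18,045.36 / 12 = $1,503.78

$1,503.78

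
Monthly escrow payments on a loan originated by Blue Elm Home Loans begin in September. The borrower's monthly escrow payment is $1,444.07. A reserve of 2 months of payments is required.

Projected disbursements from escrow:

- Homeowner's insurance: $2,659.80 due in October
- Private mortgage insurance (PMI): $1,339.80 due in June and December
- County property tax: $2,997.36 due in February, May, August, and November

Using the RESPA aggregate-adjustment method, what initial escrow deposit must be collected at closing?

Cushion = 2 × $1,444.07 = $2,888.14
Trial balance (start $0, +$1,444.07 each month, − disbursements):
  Sep: +$1,444.07 → $1,444.07
  Oct: +$1,444.07 − $2,659.80 → $228.34
  Nov: +$1,444.07 − $2,997.36 → -$1,324.95
  Dec: +$1,444.07 − $1,339.80 → -$1,220.68
  Jan: +$1,444.07 → $223.39
  Feb: +$1,444.07 − $2,997.36 → -$1,329.90
  Mar: +$1,444.07 → $114.17
  Apr: +$1,444.07 → $1,558.24
  May: +$1,444.07 − $2,997.36 → $4.95
  Jun: +$1,444.07 − $1,339.80 → $109.22
  Jul: +$1,444.07 → $1,553.29
  Aug: +$1,444.07 − $2,997.36 → $0.00
Lowest trial balance = -$1,329.90 (Feb)
Initial deposit = cushion − low point = $2,888.14 − (-$1,329.90) = $4,218.04

$4,218.04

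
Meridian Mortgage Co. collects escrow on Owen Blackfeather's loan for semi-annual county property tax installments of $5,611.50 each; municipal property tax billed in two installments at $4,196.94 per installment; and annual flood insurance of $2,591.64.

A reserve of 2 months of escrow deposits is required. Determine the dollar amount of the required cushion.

County property tax: $5,611.50 × 2 = $11,223.00 per year
Municipal property tax: $4,196.94 × 2 = $8,393.88 per year
Flood insurance: $2,591.64 per year
Total per year = $22,208.52
Per month = $22,208.52 ÷ 12 = $1,850.71
Reserve = 2 × $1,850.71 = $3,701.42

$3,701.42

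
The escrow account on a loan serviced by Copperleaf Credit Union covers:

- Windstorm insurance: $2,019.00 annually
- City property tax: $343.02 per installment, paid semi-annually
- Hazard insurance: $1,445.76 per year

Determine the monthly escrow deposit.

$345.90

Windstorm insurance = $2,019.00
City property tax = $343.02 × 2 = $686.04
Hazard insurance = $1,445.76
Combined annual = $4,150.80
Monthly = $4,150.80 ÷ 12 = $345.90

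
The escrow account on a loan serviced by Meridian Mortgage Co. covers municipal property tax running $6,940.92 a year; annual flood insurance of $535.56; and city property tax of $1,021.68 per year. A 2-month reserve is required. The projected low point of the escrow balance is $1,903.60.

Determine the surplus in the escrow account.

Municipal property tax: $6,940.92
Flood insurance: $535.56
City property tax: $1,021.68
Annual escrow total = $6,940.92 + $535.56 + $1,021.68 = $8,498.16
Monthly escrow = $8,498.16 ÷ 12 = $708.18
Required reserve = 2 × $708.18 = $1,416.36
Excess over cushion: $1,903.60 − $1,416.36 = $487.24

$487.24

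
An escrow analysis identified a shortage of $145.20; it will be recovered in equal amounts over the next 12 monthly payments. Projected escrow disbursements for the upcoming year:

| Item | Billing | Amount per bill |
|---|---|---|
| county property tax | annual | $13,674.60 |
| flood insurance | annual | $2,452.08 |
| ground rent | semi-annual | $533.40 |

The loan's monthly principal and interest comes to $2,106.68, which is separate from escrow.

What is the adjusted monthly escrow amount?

County property tax — $13,674.60/yr
Flood insurance — $2,452.08/yr
Ground rent — $533.40 × 2 = $1,066.80/yr
Total per year = $13,674.60 + $2,452.08 + $1,066.80 = $17,193.48
Base monthly escrow = $17,193.48 ÷ 12 = $1,432.79
Shortage per month = $145.20 ÷ 12 = $12.10
New monthly escrow = $1,432.79 + $12.10 = $1,444.89

$1,444.89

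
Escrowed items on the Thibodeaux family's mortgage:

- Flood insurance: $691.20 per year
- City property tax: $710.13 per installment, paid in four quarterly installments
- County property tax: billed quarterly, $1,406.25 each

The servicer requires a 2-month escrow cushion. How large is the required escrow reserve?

Flood insurance = $691.20/yr
City property tax = $710.13 × 4 = $2,840.52/yr
County property tax = $1,406.25 × 4 = $5,625.00/yr
Annual escrow total = $691.20 + $2,840.52 + $5,625.00 = $9,156.72
Base monthly escrow = $9,156.72 ÷ 12 = $763.06
Cushion = 2 × $763.06 = $1,526.12

$1,526.12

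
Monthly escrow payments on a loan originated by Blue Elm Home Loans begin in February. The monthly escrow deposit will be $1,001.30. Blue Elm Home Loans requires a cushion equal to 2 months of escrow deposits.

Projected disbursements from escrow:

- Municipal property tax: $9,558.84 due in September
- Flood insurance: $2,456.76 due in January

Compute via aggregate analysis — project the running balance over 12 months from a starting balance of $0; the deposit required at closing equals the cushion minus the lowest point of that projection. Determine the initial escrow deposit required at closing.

$3,551.04

Cushion = 2 × $1,001.30 = $2,002.60
Trial balance (start $0, +$1,001.30 each month, − disbursements):
  Feb: +$1,001.30 → $1,001.30
  Mar: +$1,001.30 → $2,002.60
  Apr: +$1,001.30 → $3,003.90
  May: +$1,001.30 → $4,005.20
  Jun: +$1,001.30 → $5,006.50
  Jul: +$1,001.30 → $6,007.80
  Aug: +$1,001.30 → $7,009.10
  Sep: +$1,001.30 − $9,558.84 → -$1,548.44
  Oct: +$1,001.30 → -$547.14
  Nov: +$1,001.30 → $454.16
  Dec: +$1,001.30 → $1,455.46
  Jan: +$1,001.30 − $2,456.76 → $0.00
Lowest trial balance = -$1,548.44 (Sep)
Initial deposit = cushion − low point = $2,002.60 − (-$1,548.44) = $3,551.04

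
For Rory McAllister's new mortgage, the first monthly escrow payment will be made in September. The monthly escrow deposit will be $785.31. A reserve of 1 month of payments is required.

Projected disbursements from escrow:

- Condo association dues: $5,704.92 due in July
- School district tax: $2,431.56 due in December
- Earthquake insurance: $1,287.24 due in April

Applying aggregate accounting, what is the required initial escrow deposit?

Cushion = 1 × $785.31 = $785.31
Trial balance (start $0, +$785.31 each month, − disbursements):
  Sep: +$785.31 → $785.31
  Oct: +$785.31 → $1,570.62
  Nov: +$785.31 → $2,355.93
  Dec: +$785.31 − $2,431.56 → $709.68
  Jan: +$785.31 → $1,494.99
  Feb: +$785.31 → $2,280.30
  Mar: +$785.31 → $3,065.61
  Apr: +$785.31 − $1,287.24 → $2,563.68
  May: +$785.31 → $3,348.99
  Jun: +$785.31 → $4,134.30
  Jul: +$785.31 − $5,704.92 → -$785.31
  Aug: +$785.31 → $0.00
Lowest trial balance = -$785.31 (Jul)
Initial deposit = cushion − low point = $785.31 − (-$785.31) = $1,570.62

$1,570.62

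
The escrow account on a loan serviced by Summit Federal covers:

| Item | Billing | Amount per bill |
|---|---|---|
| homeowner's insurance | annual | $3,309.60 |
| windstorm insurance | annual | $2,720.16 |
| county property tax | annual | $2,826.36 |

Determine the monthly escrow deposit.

Homeowner's insurance — $3,309.60 annually
Windstorm insurance — $2,720.16 annually
County property tax — $2,826.36 annually
Combined annual = $8,856.12
Monthly escrow = $8,856.12 / 12 = $738.01

$738.01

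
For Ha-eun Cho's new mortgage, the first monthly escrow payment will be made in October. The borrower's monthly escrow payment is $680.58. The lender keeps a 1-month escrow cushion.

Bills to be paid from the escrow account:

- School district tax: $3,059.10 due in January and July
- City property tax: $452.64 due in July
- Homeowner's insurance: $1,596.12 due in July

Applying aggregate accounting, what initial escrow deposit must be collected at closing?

Cushion = 1 × $680.58 = $680.58
Trial balance (start $0, +$680.58 each month, − disbursements):
  Oct: +$680.58 → $680.58
  Nov: +$680.58 → $1,361.16
  Dec: +$680.58 → $2,041.74
  Jan: +$680.58 − $3,059.10 → -$336.78
  Feb: +$680.58 → $343.80
  Mar: +$680.58 → $1,024.38
  Apr: +$680.58 → $1,704.96
  May: +$680.58 → $2,385.54
  Jun: +$680.58 → $3,066.12
  Jul: +$680.58 − $5,107.86 → -$1,361.16
  Aug: +$680.58 → -$680.58
  Sep: +$680.58 → $0.00
Lowest trial balance = -$1,361.16 (Jul)
Initial deposit = cushion − low point = $680.58 − (-$1,361.16) = $2,041.74

$2,041.74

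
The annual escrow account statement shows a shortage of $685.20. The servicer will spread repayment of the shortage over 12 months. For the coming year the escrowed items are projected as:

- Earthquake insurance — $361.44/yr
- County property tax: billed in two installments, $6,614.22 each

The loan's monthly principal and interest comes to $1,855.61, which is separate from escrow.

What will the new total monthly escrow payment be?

$1,189.59

Earthquake insurance: $361.44/yr
County property tax: $6,614.22 × 2 = $13,228.44/yr
Yearly total = $13,589.88
Base monthly escrow = $13,589.88 ÷ 12 = $1,132.49
Monthly shortage recovery: $685.20 / 12 = $57.10
New monthly escrow = $1,132.49 + $57.10 = $1,189.59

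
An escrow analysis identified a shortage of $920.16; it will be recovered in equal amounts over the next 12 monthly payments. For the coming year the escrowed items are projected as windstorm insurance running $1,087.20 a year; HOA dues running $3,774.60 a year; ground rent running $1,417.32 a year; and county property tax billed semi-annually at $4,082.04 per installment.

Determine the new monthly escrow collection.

$1,280.28

Windstorm insurance — $1,087.20
HOA dues — $3,774.60
Ground rent — $1,417.32
County property tax — $4,082.04 × 2 = $8,164.08
Total annual escrow = $1,087.20 + $3,774.60 + $1,417.32 + $8,164.08 = $14,443.20
Per month = $14,443.20 ÷ 12 = $1,203.60
Monthly shortage recovery: $920.16 ÷ 12 = $76.68
Adjusted monthly = $1,203.60 + $76.68 = $1,280.28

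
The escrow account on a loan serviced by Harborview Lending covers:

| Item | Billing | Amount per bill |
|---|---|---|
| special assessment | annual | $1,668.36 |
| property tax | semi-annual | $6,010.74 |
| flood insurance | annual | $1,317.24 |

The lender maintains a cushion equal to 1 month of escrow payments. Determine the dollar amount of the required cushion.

Special assessment — $1,668.36 per year
Property tax — $6,010.74 × 2 = $12,021.48 per year
Flood insurance — $1,317.24 per year
Combined annual = $15,007.08
Base monthly escrow = $15,007.08 ÷ 12 = $1,250.59
Required cushion = 1 × $1,250.59 = $1,250.59

$1,250.59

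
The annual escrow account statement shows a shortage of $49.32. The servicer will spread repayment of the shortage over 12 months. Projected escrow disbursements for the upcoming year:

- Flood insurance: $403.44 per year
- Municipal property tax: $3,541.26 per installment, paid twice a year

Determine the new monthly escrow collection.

$627.94

Flood insurance: $403.44
Municipal property tax: $3,541.26 × 2 = $7,082.52
Combined annual = $7,485.96
Monthly = $7,485.96 / 12 = $623.83
Shortage per month = $49.32 / 12 = $4.11
Adjusted monthly = $623.83 + $4.11 = $627.94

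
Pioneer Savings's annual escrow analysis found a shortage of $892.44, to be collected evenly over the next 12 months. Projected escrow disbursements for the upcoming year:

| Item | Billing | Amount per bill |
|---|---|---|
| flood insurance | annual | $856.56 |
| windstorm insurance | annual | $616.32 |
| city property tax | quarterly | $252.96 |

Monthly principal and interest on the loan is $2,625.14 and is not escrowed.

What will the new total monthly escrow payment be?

$281.43

Flood insurance = $856.56 per year
Windstorm insurance = $616.32 per year
City property tax = $252.96 × 4 = $1,011.84 per year
Combined annual = $856.56 + $616.32 + $1,011.84 = $2,484.72
Base monthly escrow = $2,484.72 / 12 = $207.06
Shortage per month = $892.44 ÷ 12 = $74.37
Adjusted monthly = $207.06 + $74.37 = $281.43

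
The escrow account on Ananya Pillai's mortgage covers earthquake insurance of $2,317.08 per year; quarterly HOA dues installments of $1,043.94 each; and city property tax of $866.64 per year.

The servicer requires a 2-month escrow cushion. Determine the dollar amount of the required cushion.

$1,226.58

Earthquake insurance — $2,317.08
HOA dues — $1,043.94 × 4 = $4,175.76
City property tax — $866.64
Total per year = $7,359.48
Per month = $7,359.48 ÷ 12 = $613.29
Cushion = 2 × $613.29 = $1,226.58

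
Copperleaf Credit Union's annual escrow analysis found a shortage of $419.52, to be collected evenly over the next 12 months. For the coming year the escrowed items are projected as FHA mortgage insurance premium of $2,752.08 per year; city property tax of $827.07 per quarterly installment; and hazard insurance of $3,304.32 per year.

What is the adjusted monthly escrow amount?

FHA mortgage insurance premium = $2,752.08
City property tax = $827.07 × 4 = $3,308.28
Hazard insurance = $3,304.32
Yearly total = $2,752.08 + $3,308.28 + $3,304.32 = $9,364.68
Monthly = $9,364.68 ÷ 12 = $780.39
Monthly shortage recovery: $419.52 ÷ 12 = $34.96
Adjusted monthly = $780.39 + $34.96 = $815.35

$815.35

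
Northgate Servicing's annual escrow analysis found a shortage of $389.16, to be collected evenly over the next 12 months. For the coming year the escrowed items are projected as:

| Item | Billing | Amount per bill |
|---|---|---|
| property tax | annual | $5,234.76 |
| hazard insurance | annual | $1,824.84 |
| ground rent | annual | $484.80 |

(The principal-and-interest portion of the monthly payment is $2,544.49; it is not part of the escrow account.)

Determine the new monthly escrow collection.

Property tax = $5,234.76/yr
Hazard insurance = $1,824.84/yr
Ground rent = $484.80/yr
Total per year = $5,234.76 + $1,824.84 + $484.80 = $7,544.40
Base monthly escrow = $7,544.40 ÷ 12 = $628.70
Monthly shortage recovery: $389.16 / 12 = $32.43
New monthly escrow = $628.70 + $32.43 = $661.13

$661.13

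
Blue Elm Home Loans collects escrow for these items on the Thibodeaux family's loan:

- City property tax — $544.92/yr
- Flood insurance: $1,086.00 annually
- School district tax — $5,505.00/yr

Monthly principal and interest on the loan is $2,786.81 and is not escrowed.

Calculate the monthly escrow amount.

City property tax = $544.92/yr
Flood insurance = $1,086.00/yr
School district tax = $5,505.00/yr
Total per year = $544.92 + $1,086.00 + $5,505.00 = $7,135.92
Per month = $7,135.92 / 12 = $594.66

$594.66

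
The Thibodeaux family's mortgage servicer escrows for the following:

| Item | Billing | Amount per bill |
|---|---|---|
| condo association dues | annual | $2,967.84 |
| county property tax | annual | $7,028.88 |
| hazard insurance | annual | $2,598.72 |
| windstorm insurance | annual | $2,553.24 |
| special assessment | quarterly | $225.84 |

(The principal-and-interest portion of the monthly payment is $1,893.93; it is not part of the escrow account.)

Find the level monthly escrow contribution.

$1,337.67

Condo association dues = $2,967.84
County property tax = $7,028.88
Hazard insurance = $2,598.72
Windstorm insurance = $2,553.24
Special assessment = $225.84 × 4 = $903.36
Total annual escrow = $2,967.84 + $7,028.88 + $2,598.72 + $2,553.24 + $903.36 = $16,052.04
Per month = $16,052.04 / 12 = $1,337.67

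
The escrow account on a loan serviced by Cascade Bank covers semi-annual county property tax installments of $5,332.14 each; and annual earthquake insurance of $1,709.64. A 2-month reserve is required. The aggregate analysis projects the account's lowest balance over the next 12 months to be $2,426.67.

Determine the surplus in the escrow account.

$364.35

County property tax = $5,332.14 × 2 = $10,664.28/yr
Earthquake insurance = $1,709.64/yr
Yearly total = $10,664.28 + $1,709.64 = $12,373.92
Monthly escrow = $12,373.92 / 12 = $1,031.16
Required reserve = 2 × $1,031.16 = $2,062.32
Excess over cushion: $2,426.67 − $2,062.32 = $364.35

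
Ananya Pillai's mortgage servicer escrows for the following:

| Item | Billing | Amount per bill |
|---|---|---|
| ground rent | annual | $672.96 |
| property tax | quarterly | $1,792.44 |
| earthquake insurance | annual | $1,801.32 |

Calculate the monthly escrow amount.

$803.67

Ground rent: $672.96
Property tax: $1,792.44 × 4 = $7,169.76
Earthquake insurance: $1,801.32
Total annual escrow = $9,644.04
Monthly = $9,644.04 / 12 = $803.67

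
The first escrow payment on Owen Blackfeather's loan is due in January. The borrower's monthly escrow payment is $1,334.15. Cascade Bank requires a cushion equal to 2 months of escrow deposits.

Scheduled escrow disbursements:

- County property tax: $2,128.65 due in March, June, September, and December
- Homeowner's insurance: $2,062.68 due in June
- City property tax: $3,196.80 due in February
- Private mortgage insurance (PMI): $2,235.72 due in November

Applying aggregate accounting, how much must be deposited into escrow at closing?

$4,180.18

Cushion = 2 × $1,334.15 = $2,668.30
Trial balance (start $0, +$1,334.15 each month, − disbursements):
  Jan: +$1,334.15 → $1,334.15
  Feb: +$1,334.15 − $3,196.80 → -$528.50
  Mar: +$1,334.15 − $2,128.65 → -$1,323.00
  Apr: +$1,334.15 → $11.15
  May: +$1,334.15 → $1,345.30
  Jun: +$1,334.15 − $4,191.33 → -$1,511.88
  Jul: +$1,334.15 → -$177.73
  Aug: +$1,334.15 → $1,156.42
  Sep: +$1,334.15 − $2,128.65 → $361.92
  Oct: +$1,334.15 → $1,696.07
  Nov: +$1,334.15 − $2,235.72 → $794.50
  Dec: +$1,334.15 − $2,128.65 → $0.00
Lowest trial balance = -$1,511.88 (Jun)
Initial deposit = cushion − low point = $2,668.30 − (-$1,511.88) = $4,180.18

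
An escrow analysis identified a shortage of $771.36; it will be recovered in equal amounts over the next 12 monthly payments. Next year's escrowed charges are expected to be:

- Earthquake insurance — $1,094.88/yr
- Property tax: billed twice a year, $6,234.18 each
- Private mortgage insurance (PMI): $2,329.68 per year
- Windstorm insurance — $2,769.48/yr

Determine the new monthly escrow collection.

Earthquake insurance — $1,094.88 per year
Property tax — $6,234.18 × 2 = $12,468.36 per year
Private mortgage insurance (PMI) — $2,329.68 per year
Windstorm insurance — $2,769.48 per year
Total annual escrow = $1,094.88 + $12,468.36 + $2,329.68 + $2,769.48 = $18,662.40
Monthly = $18,662.40 ÷ 12 = $1,555.20
Monthly shortage recovery: $771.36 / 12 = $64.28
Adjusted monthly = $1,555.20 + $64.28 = $1,619.48

$1,619.48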